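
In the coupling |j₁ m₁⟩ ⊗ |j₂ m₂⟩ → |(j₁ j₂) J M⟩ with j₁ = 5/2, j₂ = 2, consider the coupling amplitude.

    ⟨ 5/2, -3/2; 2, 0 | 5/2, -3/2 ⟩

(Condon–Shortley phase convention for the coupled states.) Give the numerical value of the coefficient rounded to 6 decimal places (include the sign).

j₁+j₂−J=2  J+j₁−j₂=3  J−j₁+j₂=2  j₁+j₂+J+1=8
(j₁±m₁, j₂±m₂, J±M) = (1,4,2,2,1,4)
P² = 288/35
sum k=1..2:
  [1] −1/6 = -1/6
  [2] +1/8 = 1/8
S = -1/24
C² = P²·S² = 1/70 ; C = -0.119523

-0.119523  (= −√(1/70))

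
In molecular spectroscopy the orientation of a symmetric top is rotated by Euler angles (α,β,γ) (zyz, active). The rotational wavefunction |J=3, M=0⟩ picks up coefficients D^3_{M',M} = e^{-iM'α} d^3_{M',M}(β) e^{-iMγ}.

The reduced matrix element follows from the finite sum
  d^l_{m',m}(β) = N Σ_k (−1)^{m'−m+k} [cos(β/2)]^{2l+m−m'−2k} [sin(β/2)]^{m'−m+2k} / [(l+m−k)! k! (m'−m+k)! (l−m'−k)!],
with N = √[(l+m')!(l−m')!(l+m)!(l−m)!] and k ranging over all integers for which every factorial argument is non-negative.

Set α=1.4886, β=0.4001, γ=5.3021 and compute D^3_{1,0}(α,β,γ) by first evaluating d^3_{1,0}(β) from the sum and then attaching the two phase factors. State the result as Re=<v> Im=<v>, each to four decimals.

First d^3_{1,0}(β=0.4001), then the phase factors e^{-i(1)α} and e^{-i(0)γ}:
With c≡cos(β/2)=0.980057 and s≡sin(β/2)=0.198718, N=[24·2·6·6]^{1/2}=41.569219
k∈{0,1,2} keeps every argument non-negative
  k=0: (−1)^1·41.5692/(12)·0.9801^5·0.1987^1 = -0.622421
  k=1: (−1)^2·41.5692/(4)·0.9801^3·0.1987^3 = +0.076768
  k=2: (−1)^3·41.5692/(12)·0.9801^1·0.1987^5 = -0.001052
d^3_{1,0}(0.4001) = -0.622421 +0.076768 -0.001052 = -0.546706
D = (+0.082104-0.996624i)·(-0.546706)·(+1.000000+0.000000i) = -0.044887+0.544860i

Re=-0.0449 Im=0.5449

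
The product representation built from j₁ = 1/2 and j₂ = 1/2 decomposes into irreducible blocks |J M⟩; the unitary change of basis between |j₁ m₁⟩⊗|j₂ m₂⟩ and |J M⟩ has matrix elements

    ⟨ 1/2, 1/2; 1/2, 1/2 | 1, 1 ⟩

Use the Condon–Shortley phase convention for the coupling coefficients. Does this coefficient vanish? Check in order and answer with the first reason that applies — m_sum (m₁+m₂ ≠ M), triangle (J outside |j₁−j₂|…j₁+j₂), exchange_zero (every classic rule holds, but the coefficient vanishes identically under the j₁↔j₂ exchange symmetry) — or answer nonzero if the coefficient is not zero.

m-sum: m₁+m₂ = 1/2+1/2 = 1, M = 1  ✓
triangle: |j₁−j₂| = 0 ≤ J = 1 ≤ j₁+j₂ = 1  ✓
exchange: j₁=j₂, m₁=m₂ with (−1)^(j₁+j₂−J) = (−1)^0 = +1 — symmetry imposes no zero
value check: CG = +1 = +1.000000 ≠ 0

nonzero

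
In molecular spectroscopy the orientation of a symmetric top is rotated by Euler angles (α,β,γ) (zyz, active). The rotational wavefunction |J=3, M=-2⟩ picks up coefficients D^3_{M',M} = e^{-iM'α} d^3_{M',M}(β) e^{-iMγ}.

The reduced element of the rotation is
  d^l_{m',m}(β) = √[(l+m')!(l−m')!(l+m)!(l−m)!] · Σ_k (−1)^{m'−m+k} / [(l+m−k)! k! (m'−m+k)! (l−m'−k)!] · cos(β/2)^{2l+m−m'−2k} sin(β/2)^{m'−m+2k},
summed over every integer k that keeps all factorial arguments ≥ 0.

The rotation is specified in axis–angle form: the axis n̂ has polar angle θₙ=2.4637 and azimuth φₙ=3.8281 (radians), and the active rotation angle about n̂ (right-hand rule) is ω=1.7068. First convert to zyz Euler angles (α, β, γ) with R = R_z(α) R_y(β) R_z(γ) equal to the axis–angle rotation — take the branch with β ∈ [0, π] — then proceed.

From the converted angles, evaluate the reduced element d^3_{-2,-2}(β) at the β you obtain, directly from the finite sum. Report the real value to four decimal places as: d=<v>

Axis–angle → zyz. n̂ = (sinθₙcosφₙ, sinθₙsinφₙ, cosθₙ) = (-0.485081, -0.397514, -0.778896), ω = 1.7068.
R = I cosω + sinω [n̂]ₓ + (1−cosω) n̂n̂ᵀ gives
  R = [+0.131622, +0.990674, +0.035211; -0.552733, +0.043858, +0.832204; +0.822899, -0.128999, +0.553351]
β = atan2(√(R₁₃²+R₂₃²), R₃₃) = 0.984415; α = atan2(R₂₃, R₁₃) mod 2π = 1.528511; γ = atan2(R₃₂, −R₃₁) mod 2π = 3.297089
d^3_{-2,-2}(β=0.9844) via the finite sum:
c=cos(0.984415/2)=0.881292, s=sin(0.984415/2)=0.472572; N=√[1·120·1·120]=120.000000
Admissible k: 0..1 (factorial args all ≥0)
  k=0: (−1)^0·120.0000/(120)·0.8813^6·0.4726^0 = +0.468510
  k=1: (−1)^1·120.0000/(24)·0.8813^4·0.4726^2 = -0.673575
d^3_{-2,-2}(0.9844) = +0.468510 -0.673575 = -0.205065

d=-0.2051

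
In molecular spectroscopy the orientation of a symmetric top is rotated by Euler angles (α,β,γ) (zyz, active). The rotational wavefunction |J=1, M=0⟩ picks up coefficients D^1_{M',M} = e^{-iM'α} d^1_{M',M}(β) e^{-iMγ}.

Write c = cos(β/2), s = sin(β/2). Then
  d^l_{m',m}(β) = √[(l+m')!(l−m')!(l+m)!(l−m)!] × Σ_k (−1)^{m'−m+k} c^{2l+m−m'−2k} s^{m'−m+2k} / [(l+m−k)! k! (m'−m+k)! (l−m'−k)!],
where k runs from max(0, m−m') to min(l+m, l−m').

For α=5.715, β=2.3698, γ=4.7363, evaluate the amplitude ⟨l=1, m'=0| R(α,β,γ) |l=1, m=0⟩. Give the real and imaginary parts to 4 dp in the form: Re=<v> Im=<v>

Re=-0.7167 Im=0.0000

First d^1_{0,0}(β=2.3698), then the phase factors e^{-i(0)α} and e^{-i(0)γ}:
Half-angle: c=0.376390, s=0.926461. N=√(1·1·1·1)=1.000000
k∈{0,1} keeps every argument non-negative
  k=0: (−1)^0·1.0000/(1)·0.3764^2·0.9265^0 = +0.141669
  k=1: (−1)^1·1.0000/(1)·0.3764^0·0.9265^2 = -0.858331
d^1_{0,0}(2.3698) = +0.141669 -0.858331 = -0.716662
Phases: e^{-i·(0)·5.7150}=+1.000000+0.000000i, e^{-i·(0)·4.7363}=+1.000000+0.000000i ⇒ D=-0.716662+0.000000i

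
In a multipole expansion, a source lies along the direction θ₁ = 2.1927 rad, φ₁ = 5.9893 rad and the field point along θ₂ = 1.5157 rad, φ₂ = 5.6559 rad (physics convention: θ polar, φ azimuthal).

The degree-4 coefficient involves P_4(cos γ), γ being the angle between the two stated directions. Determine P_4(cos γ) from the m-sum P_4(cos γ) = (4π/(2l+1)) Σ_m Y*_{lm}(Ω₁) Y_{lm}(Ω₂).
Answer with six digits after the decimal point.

Expand P_4 via completeness: Σ_{m} conj(Y_{4,m}) at Ω₁ times Y_{4,m} at Ω₂ —
  m=-4: (+0.074358-0.178226i) × (-0.354777+0.260007i) = +0.019960+0.082564i  (running Σ = +0.019960+0.082564i)
  m=-3: (-0.248957+0.302172i) × (-0.021001+0.065322i) = -0.014510-0.022608i  (running Σ = +0.005450+0.059956i)
  m=-2: (+0.253013-0.168590i) × (-0.101513-0.310243i) = -0.077988-0.061381i  (running Σ = -0.072539-0.001425i)
  m=-1: (+0.133827-0.040503i) × (-0.062734-0.045480i) = -0.010238-0.003546i  (running Σ = -0.082776-0.004971i)
  m=0: (-0.333255-0.000000i) × (+0.307767+0.000000i) = -0.102565-0.000000i  (running Σ = -0.185341-0.004971i)
  m=1: (-0.133827-0.040503i) × (+0.062734-0.045480i) = -0.010238+0.003546i  (running Σ = -0.195579-0.001425i)
  m=2: (+0.253013+0.168590i) × (-0.101513+0.310243i) = -0.077988+0.061381i  (running Σ = -0.273567+0.059956i)
  m=3: (+0.248957+0.302172i) × (+0.021001+0.065322i) = -0.014510+0.022608i  (running Σ = -0.288077+0.082564i)
  m=4: (+0.074358+0.178226i) × (-0.354777-0.260007i) = +0.019960-0.082564i  (running Σ = -0.268117+0.000000i)
Σ over m = -0.268117+0.000000i; ×(4π/9) → -0.374362+0.000000i. Real part: -0.374362

-0.374362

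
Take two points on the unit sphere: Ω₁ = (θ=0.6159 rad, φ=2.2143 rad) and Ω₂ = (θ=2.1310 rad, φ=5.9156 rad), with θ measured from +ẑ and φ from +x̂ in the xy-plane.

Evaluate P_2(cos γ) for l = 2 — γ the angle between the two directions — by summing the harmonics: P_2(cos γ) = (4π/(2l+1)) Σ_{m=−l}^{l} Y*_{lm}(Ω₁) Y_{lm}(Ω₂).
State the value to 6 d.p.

Term-by-term m-sum for l=2 (normalisation 4π/5 = 2.513274):
  m=-2: Y*=(-0.036094, -0.123755)  Y=(0.205613, 0.185930)  product (0.015588, -0.032157)
  m=-1: Y*=(-0.218575, 0.291432)  Y=(-0.324523, -0.124970)  product (0.107353, -0.067261)
  m=+0: Y*=(0.315017, -0.000000)  Y=(-0.048247, 0.000000)  product (-0.015198, 0.000000)
  m=+1: Y*=(0.218575, 0.291432)  Y=(0.324523, -0.124970)  product (0.107353, 0.067261)
  m=+2: Y*=(-0.036094, 0.123755)  Y=(0.205613, -0.185930)  product (0.015588, 0.032157)
Total Σ_m = (0.230684, 0.000000). Multiply by 2.513274: (0.579773, 0.000000). P_2(cos γ) = 0.579773

0.579773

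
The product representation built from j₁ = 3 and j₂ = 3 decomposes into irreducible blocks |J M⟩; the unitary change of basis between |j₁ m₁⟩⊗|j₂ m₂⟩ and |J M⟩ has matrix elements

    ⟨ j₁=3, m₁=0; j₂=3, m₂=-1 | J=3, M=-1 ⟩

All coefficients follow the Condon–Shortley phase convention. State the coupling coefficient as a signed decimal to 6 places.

−√(1/6) ≈ -0.408248

√[7·3!3!3!/10! · 3!3!2!4!2!4!] = √(864/25)
  +(−1)^0/∏(0,3,3,2,0,1)! = 1/72  (running 1/72)
  +(−1)^1/∏(1,2,2,1,1,2)! = -1/8  (running -1/9)
  +(−1)^2/∏(2,1,1,0,2,3)! = 1/24  (running -5/72)
⟨..|..⟩ = √(864/25)·(-5/72) = -0.408248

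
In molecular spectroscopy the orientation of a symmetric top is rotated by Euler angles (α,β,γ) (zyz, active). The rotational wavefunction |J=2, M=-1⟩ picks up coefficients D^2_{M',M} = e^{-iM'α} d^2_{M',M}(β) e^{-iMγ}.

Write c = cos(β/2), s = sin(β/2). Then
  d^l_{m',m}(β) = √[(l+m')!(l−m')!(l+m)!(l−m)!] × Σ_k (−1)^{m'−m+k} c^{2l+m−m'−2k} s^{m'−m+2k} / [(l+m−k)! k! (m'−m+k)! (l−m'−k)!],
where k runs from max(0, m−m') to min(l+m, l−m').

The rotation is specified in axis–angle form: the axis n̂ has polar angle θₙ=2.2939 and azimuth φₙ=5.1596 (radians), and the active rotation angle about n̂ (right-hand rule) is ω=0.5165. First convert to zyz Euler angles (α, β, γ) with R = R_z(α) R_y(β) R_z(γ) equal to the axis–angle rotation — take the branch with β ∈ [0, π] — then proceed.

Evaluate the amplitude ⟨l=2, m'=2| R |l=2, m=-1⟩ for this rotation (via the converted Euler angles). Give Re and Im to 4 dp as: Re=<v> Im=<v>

Re=0.0054 Im=-0.0127

Axis–angle → zyz. n̂ = (sinθₙcosφₙ, sinθₙsinφₙ, cosθₙ) = (+0.324234, -0.676022, -0.661715), ω = 0.5165.
R = I cosω + sinω [n̂]ₓ + (1−cosω) n̂n̂ᵀ gives
  R = [+0.883267, +0.298189, -0.361834; -0.355374, +0.929168, -0.101766; +0.305859, +0.218473, +0.926671]
β = atan2(√(R₁₃²+R₂₃²), R₃₃) = 0.385338; α = atan2(R₂₃, R₁₃) mod 2π = 3.415761; γ = atan2(R₃₂, −R₃₁) mod 2π = 2.521339
First d^2_{2,-1}(β=0.3853), then the phase factors e^{-i(2)α} and e^{-i(-1)γ}:
Half-angle: c=0.981497, s=0.191479. N=√(24·1·1·6)=12.000000
Admissible k: 0..0 (factorial args all ≥0)
  k=0: (−1)^3·12.0000/(6)·0.9815^1·0.1915^3 = -0.013781
d^2_{2,-1}(0.3853) = -0.013781
D = (+0.853393-0.521268i)·(-0.013781)·(-0.813731+0.581242i) = +0.005395-0.012681i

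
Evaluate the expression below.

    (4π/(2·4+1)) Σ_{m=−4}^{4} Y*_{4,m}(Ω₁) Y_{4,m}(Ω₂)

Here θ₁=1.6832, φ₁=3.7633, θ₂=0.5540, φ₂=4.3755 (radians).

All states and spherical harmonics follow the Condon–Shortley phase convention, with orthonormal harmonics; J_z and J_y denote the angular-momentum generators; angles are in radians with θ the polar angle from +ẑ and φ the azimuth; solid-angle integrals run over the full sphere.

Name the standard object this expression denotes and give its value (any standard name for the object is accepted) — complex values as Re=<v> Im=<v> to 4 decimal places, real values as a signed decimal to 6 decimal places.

Legendre polynomial (addition theorem), +0.013999

This sum is the spherical-harmonic addition theorem: it equals the Legendre polynomial P_l(cos γ) of the angle γ between the two directions.
Summing Y*_{l m}(θ₁,φ₁)·Y_{l m}(θ₂,φ₂) over m ∈ [−4, 4]; prefactor 4π/(2·4+1) = 1.396263:
  m=-4: (-0.34224 + 0.26275j) × (0.00751 + 0.03306j) = -0.01125 - 0.00934j  (running Σ = -0.01125 - 0.00934j)
  m=-3: (-0.03996 + 0.13183j) × (0.13131 - 0.08235j) = 0.00561 + 0.02060j  (running Σ = -0.00565 + 0.01126j)
  m=-2: (-0.09686 - 0.28522j) × (-0.29394 - 0.23469j) = -0.03847 + 0.10657j  (running Σ = -0.04411 + 0.11783j)
  m=-1: (-0.12482 - 0.08943j) × (-0.14431 + 0.41203j) = 0.05486 - 0.03852j  (running Σ = 0.01075 + 0.07931j)
  m=0: (0.27801 + 0.00000j) × (-0.04124 + 0.00000j) = -0.01146 + 0.00000j  (running Σ = -0.00072 + 0.07931j)
  m=1: (0.12482 - 0.08943j) × (0.14431 + 0.41203j) = 0.05486 + 0.03852j  (running Σ = 0.05414 + 0.11783j)
  m=2: (-0.09686 + 0.28522j) × (-0.29394 + 0.23469j) = -0.03847 - 0.10657j  (running Σ = 0.01567 + 0.01126j)
  m=3: (0.03996 + 0.13183j) × (-0.13131 - 0.08235j) = 0.00561 - 0.02060j  (running Σ = 0.02128 - 0.00934j)
  m=4: (-0.34224 - 0.26275j) × (0.00751 - 0.03306j) = -0.01125 + 0.00934j  (running Σ = 0.01003 + 0.00000j)
Σ over m = 0.01003 + 0.00000j; ×(4π/9) → 0.01400 + 0.00000j. Real part: 0.013999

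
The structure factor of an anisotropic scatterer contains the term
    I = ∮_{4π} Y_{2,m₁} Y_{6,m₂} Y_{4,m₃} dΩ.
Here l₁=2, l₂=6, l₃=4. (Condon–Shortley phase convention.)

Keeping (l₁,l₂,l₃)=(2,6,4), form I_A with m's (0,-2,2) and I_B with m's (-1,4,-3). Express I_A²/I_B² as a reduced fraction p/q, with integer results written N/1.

7/10

Shared (l₁,l₂,l₃)=(2,6,4): N and (l;000)² cancel in I_A²/I_B².
A: Δ = 4!·0!·8!/13! = 1/6435; Racah Σ t=2..2: t=2:+1/5760 = 1/5760; ⇒ 3j(2 6 4; 0 -2 2)² = 56/2145, sgn +1
B: Δ = 4!·0!·8!/13! = 1/6435; Racah Σ t=3..3: t=3:−1/30240 = -1/30240; ⇒ 3j(2 6 4; -1 4 -3)² = 16/429, sgn +1
I_A²/I_B² = (56/2145)/(16/429) = 7/10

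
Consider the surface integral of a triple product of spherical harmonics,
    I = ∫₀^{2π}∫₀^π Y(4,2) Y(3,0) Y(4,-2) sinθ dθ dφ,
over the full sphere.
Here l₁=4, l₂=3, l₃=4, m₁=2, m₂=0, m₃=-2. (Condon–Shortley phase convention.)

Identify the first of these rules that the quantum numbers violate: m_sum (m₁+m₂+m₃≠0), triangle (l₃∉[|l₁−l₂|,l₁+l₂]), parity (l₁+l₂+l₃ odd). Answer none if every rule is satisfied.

m₁+m₂+m₃ = 2 + 0 − 2 = 0  ✓
triangle: |4−3|=1 ≤ l₃=4 ≤ 4+3=7  ✓
parity: l₁+l₂+l₃ = 11 is odd  ✗

parity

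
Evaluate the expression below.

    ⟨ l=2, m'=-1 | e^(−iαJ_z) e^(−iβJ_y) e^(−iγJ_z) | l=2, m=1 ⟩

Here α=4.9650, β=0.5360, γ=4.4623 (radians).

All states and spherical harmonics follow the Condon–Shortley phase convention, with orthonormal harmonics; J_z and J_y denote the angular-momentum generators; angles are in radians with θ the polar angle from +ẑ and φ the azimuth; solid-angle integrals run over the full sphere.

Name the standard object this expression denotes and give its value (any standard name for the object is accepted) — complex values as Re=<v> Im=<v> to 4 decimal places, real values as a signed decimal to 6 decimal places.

This is a Wigner D-matrix element — the rotation-matrix element ⟨l m'| R(α,β,γ) |l m⟩ in the angular-momentum basis.
First d^2_{-1,1}(β=0.5360), then the phase factors e^{-i(-1)α} and e^{-i(1)γ}:
Half-angle: c=0.964302, s=0.264803. N=√(1·6·6·1)=6.000000
Admissible k: 2..3 (factorial args all ≥0)
  k=2: (−1)^0·6.0000/(2)·0.9643^2·0.2648^2 = +0.195612
  k=3: (−1)^1·6.0000/(6)·0.9643^0·0.2648^4 = -0.004917
d^2_{-1,1}(0.5360) = +0.195612 -0.004917 = +0.190695
Attach z-rotation phases: D = e^{-i(-1)(4.9650)}·(+0.190695)·e^{-i(1)(4.4623)} = +0.167103+0.091875i

Wigner D-matrix element, Re=0.1671 Im=0.0919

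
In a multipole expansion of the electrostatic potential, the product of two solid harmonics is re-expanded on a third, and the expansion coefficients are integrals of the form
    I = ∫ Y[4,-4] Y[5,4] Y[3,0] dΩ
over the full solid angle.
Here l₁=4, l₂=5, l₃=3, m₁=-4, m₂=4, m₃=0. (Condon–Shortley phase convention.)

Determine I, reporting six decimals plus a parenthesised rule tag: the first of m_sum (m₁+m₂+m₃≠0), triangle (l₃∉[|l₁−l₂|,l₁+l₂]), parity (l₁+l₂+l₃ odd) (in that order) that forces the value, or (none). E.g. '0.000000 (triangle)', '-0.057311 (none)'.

-0.207724 (none)

Rules hold: Σm=0, L=12 even, 1≤3≤9.
N = 9·11·7 = 693
Δ = 6!·2!·4!/13! = 1/180180
Racah Σ t=2..4: t=2:+1/576 t=3:−1/144 t=4:+1/576 = -1/288
⇒ 3j(4 5 3; 0 0 0)² = 20/1001, sgn +1
Racah Σ t=6..6: t=6:+1/8640 = 1/8640
⇒ 3j(4 5 3; -4 4 0)² = 28/715, sgn -1
4πI² = N·(3j₀)²·(3jₘ)² = 1008/1859
I = -1·√(0.542227/4π) = -0.20772350
No selection rule forces the value: the integral is nonzero (none).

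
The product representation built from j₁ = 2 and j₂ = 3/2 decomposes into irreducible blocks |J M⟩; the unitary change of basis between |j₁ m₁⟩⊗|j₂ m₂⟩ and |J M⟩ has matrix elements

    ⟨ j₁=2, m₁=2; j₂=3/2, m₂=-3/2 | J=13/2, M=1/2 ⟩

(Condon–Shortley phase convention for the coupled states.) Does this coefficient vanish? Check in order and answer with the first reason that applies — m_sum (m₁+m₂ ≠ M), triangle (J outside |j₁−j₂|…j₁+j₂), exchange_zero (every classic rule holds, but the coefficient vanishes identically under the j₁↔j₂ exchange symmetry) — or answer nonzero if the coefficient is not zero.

m-sum: m₁+m₂ = 2+(-3/2) = 1/2, M = 1/2  ✓
triangle: need |j₁−j₂| ≤ J ≤ j₁+j₂, i.e. J ∈ [1/2, 7/2]; J = 13/2 is outside ✗ ⇒ coefficient is 0

triangle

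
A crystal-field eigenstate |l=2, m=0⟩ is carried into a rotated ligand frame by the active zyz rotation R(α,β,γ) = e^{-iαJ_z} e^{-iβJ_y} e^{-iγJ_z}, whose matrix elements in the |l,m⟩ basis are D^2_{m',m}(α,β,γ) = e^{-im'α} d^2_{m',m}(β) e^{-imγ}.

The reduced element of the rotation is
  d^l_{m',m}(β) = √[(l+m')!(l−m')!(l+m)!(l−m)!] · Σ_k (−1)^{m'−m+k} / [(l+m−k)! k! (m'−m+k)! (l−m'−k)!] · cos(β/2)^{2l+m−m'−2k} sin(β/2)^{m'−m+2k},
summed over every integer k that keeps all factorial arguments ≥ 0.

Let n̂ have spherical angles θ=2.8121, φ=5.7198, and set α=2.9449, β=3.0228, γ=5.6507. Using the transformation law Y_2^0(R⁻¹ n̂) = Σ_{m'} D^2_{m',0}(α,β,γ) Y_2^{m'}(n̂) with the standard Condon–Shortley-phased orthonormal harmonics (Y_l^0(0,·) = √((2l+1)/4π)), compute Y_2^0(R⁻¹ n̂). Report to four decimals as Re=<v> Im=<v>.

Need the full column D^2_{m',0} for m'=−2..2 at α=2.9449, β=3.0228, γ=5.6507.
cos(β/2)=0.059361, sin(β/2)=0.998237
d^2_{-2,0}: single k=2 term ⇒ +0.008601;  D = +0.007944-0.003297i
d^2_{-1,0}: k∈[1..2] ⇒ +0.000511 -0.144637 = -0.144126;  D = +0.141347-0.028166i
d^2_{0,0}: k∈[0..2] ⇒ +0.000012 -0.014045 +0.992965 = +0.978932;  D = +0.978932+0.000000i
d^2_{1,0}: k∈[0..1] ⇒ -0.000511 +0.144637 = +0.144126;  D = -0.141347-0.028166i
d^2_{2,0}: single k=0 term ⇒ +0.008601;  D = +0.007944+0.003297i
Y_2^{m'}(θ=2.8121,φ=5.7198) and Σ D·Y over m':
  (+0.0079-0.0033i)·(+0.0174+0.0365i)  (+0.1413-0.0282i)·(-0.2000-0.1263i)  (+0.9789+0.0000i)·(+0.5317+0.0000i)  (-0.1413-0.0282i)·(+0.2000-0.1263i)  (+0.0079+0.0033i)·(+0.0174-0.0365i)
Y_2^0(R⁻¹ n̂) = +0.457394+0.000000i

Re=0.4574 Im=0.0000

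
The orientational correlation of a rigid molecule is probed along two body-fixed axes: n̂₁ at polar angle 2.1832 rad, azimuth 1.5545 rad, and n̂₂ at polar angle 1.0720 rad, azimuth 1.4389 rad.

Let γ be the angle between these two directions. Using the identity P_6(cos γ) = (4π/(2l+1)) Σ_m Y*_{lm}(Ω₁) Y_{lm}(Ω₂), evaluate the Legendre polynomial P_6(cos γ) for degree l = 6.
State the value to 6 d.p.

Summing Y*_{l m}(θ₁,φ₁)·Y_{l m}(θ₂,φ₂) over m ∈ [−6, 6]; prefactor 4π/(2·6+1) = 0.966644:
  m=-6: (-0.144317+0.014156i) × (-0.155716-0.157590i) = +0.024703+0.020539i  (running Σ = +0.024703+0.020539i)
  m=-5: (-0.028722-0.351717i) × (+0.256150-0.330400i) = -0.123564-0.080603i  (running Σ = -0.098861-0.060064i)
  m=-4: (+0.420543-0.027452i) × (+0.278141+0.162067i) = +0.121419+0.060520i  (running Σ = +0.022558+0.000456i)
  m=-3: (+0.006364+0.130074i) × (+0.039269-0.094007i) = +0.012478+0.004510i  (running Σ = +0.035036+0.004966i)
  m=-2: (+0.293076-0.009556i) × (+0.337278+0.091094i) = +0.099718+0.023475i  (running Σ = +0.134755+0.028441i)
  m=-1: (+0.004136+0.253796i) × (-0.003119+0.023507i) = -0.005979-0.000694i  (running Σ = +0.128776+0.027746i)
  m=0: (+0.231135-0.000000i) × (+0.336957+0.000000i) = +0.077883+0.000000i  (running Σ = +0.206658+0.027746i)
  m=1: (-0.004136+0.253796i) × (+0.003119+0.023507i) = -0.005979+0.000694i  (running Σ = +0.200680+0.028441i)
  m=2: (+0.293076+0.009556i) × (+0.337278-0.091094i) = +0.099718-0.023475i  (running Σ = +0.300398+0.004966i)
  m=3: (-0.006364+0.130074i) × (-0.039269-0.094007i) = +0.012478-0.004510i  (running Σ = +0.312876+0.000456i)
  m=4: (+0.420543+0.027452i) × (+0.278141-0.162067i) = +0.121419-0.060520i  (running Σ = +0.434295-0.060064i)
  m=5: (+0.028722-0.351717i) × (-0.256150-0.330400i) = -0.123564+0.080603i  (running Σ = +0.310731+0.020539i)
  m=6: (-0.144317-0.014156i) × (-0.155716+0.157590i) = +0.024703-0.020539i  (running Σ = +0.335434-0.000000i)
Accumulated sum +0.335434-0.000000i; after 4π/(2l+1) scaling, +0.324246-0.000000i ⇒ P_6 = 0.324246

0.324246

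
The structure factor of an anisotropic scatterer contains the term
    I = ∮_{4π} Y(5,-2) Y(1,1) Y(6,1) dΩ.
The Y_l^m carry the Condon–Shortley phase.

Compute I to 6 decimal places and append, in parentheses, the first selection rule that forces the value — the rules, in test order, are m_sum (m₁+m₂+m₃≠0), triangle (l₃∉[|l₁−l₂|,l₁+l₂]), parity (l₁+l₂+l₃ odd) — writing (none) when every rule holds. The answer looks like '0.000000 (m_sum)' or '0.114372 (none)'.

Rules hold: Σm=0, L=12 even, 4≤6≤6.
N = 11·3·13 = 429
Δ = 0!·10!·2!/13! = 1/858
Racah Σ t=0..0: t=0:+1/14400 = 1/14400
⇒ 3j(5 1 6; 0 0 0)² = 6/143, sgn +1
Racah Σ t=0..0: t=0:+1/60480 = 1/60480
⇒ 3j(5 1 6; -2 1 1)² = 5/429, sgn -1
4πI² = N·(3j₀)²·(3jₘ)² = 30/143
I = -1·√(0.20979/4π) = -0.12920749
No selection rule forces the value: the integral is nonzero (none).

-0.129207 (none)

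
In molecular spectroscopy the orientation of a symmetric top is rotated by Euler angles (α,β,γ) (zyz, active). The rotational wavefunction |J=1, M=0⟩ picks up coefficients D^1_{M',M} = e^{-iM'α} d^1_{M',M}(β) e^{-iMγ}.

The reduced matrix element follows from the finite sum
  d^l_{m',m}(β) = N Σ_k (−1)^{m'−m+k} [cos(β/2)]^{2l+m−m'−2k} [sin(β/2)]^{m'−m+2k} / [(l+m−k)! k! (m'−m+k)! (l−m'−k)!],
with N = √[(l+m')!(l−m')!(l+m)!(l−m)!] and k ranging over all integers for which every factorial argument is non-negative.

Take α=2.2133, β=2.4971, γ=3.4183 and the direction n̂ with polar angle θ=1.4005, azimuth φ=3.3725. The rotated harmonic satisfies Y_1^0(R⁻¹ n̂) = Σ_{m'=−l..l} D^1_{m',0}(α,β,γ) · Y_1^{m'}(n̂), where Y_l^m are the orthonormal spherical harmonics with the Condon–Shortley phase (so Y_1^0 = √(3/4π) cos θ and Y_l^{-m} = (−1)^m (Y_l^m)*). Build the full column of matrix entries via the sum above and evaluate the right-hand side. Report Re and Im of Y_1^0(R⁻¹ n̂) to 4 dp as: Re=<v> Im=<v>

Need the full column D^1_{m',0} for m'=−1..1 at α=2.2133, β=2.4971, γ=3.4183.
cos(β/2)=0.316698, sin(β/2)=0.948526
d^1_{-1,0}: single k=1 term ⇒ +0.424825;  D = -0.254556+0.340114i
d^1_{0,0}: k∈[0..1] ⇒ +0.100298 -0.899702 = -0.799405;  D = -0.799405+0.000000i
d^1_{1,0}: single k=0 term ⇒ -0.424825;  D = +0.254556+0.340114i
Y_1^{m'}(θ=1.4005,φ=3.3725) and Σ D·Y over m':
  (-0.2546+0.3401i)·(-0.3315+0.0779i)  (-0.7994+0.0000i)·(+0.0828+0.0000i)  (+0.2546+0.3401i)·(+0.3315+0.0779i)
Y_1^0(R⁻¹ n̂) = +0.049547+0.000000i

Re=0.0495 Im=0.0000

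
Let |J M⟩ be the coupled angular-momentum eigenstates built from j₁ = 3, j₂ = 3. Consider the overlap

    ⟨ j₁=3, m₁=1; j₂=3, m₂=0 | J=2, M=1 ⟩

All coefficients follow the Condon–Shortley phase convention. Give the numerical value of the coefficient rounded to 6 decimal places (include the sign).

+√(1/42) ≈ +0.154303

triangle: 4!*2!*2!/9! = 96/362880
(j±m)!: 4!*2!*3!*3!*3!*1! = 10368
prefactor² = (2J+1)*Δ*N² = 96/7
  k=1: −1/(1!*3!*1!*2!*1!*0!) = -1/12
  k=2: +1/(2!*2!*0!*1!*2!*1!) = 1/8
Σ = 1/24  ⇒  CG² = 96/7*(1/24)² = 1/42
CG = +√(1/42) = +0.154303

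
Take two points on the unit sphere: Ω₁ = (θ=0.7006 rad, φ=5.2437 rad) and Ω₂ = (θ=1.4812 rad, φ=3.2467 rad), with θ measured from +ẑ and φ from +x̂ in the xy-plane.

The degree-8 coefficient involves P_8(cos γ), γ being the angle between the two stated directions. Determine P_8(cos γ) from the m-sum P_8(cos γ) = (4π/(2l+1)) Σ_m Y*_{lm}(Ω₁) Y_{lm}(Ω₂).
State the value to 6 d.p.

Summing Y*_{l m}(θ₁,φ₁)·Y_{l m}(θ₂,φ₂) over m ∈ [−8, 8]; prefactor 4π/(2·8+1) = 0.739198:
  [-8]  conj(Y_{8,-8})(Ω₁) = -0.006853-0.013767i ; Y_{8,-8}(Ω₂) = +0.332825-0.371952i ; Δ = -0.007401-0.002033i
  [-7]  conj(Y_{8,-7})(Ω₁) = +0.039826-0.061109i ; Y_{8,-7}(Ω₂) = -0.132962+0.120375i ; Δ = +0.002061+0.012919i
  [-6]  conj(Y_{8,-6})(Ω₁) = +0.209626+0.009707i ; Y_{8,-6}(Ω₂) = -0.261129+0.190651i ; Δ = -0.056590+0.037431i
  [-5]  conj(Y_{8,-5})(Ω₁) = +0.186084+0.353081i ; Y_{8,-5}(Ω₂) = +0.177654-0.103028i ; Δ = +0.069436+0.043554i
  [-4]  conj(Y_{8,-4})(Ω₁) = -0.246238+0.397644i ; Y_{8,-4}(Ω₂) = +0.241912-0.108156i ; Δ = -0.016560+0.122827i
  [-3]  conj(Y_{8,-3})(Ω₁) = -0.201189-0.004656i ; Y_{8,-3}(Ω₂) = -0.205135+0.066916i ; Δ = +0.041583-0.012508i
  [-2]  conj(Y_{8,-2})(Ω₁) = +0.131233+0.235622i ; Y_{8,-2}(Ω₂) = -0.233094+0.049734i ; Δ = -0.042308-0.048395i
  [-1]  conj(Y_{8,-1})(Ω₁) = -0.176475+0.300292i ; Y_{8,-1}(Ω₂) = +0.218542-0.023055i ; Δ = -0.031644+0.069695i
  [+0]  conj(Y_{8,0})(Ω₁) = +0.168580-0.000000i ; Y_{8,0}(Ω₂) = +0.230354+0.000000i ; Δ = +0.038833+0.000000i
  [+1]  conj(Y_{8,1})(Ω₁) = +0.176475+0.300292i ; Y_{8,1}(Ω₂) = -0.218542-0.023055i ; Δ = -0.031644-0.069695i
  [+2]  conj(Y_{8,2})(Ω₁) = +0.131233-0.235622i ; Y_{8,2}(Ω₂) = -0.233094-0.049734i ; Δ = -0.042308+0.048395i
  [+3]  conj(Y_{8,3})(Ω₁) = +0.201189-0.004656i ; Y_{8,3}(Ω₂) = +0.205135+0.066916i ; Δ = +0.041583+0.012508i
  [+4]  conj(Y_{8,4})(Ω₁) = -0.246238-0.397644i ; Y_{8,4}(Ω₂) = +0.241912+0.108156i ; Δ = -0.016560-0.122827i
  [+5]  conj(Y_{8,5})(Ω₁) = -0.186084+0.353081i ; Y_{8,5}(Ω₂) = -0.177654-0.103028i ; Δ = +0.069436-0.043554i
  [+6]  conj(Y_{8,6})(Ω₁) = +0.209626-0.009707i ; Y_{8,6}(Ω₂) = -0.261129-0.190651i ; Δ = -0.056590-0.037431i
  [+7]  conj(Y_{8,7})(Ω₁) = -0.039826-0.061109i ; Y_{8,7}(Ω₂) = +0.132962+0.120375i ; Δ = +0.002061-0.012919i
  [+8]  conj(Y_{8,8})(Ω₁) = -0.006853+0.013767i ; Y_{8,8}(Ω₂) = +0.332825+0.371952i ; Δ = -0.007401+0.002033i
Σ over m = -0.044016-0.000000i; ×(4π/17) → -0.032537-0.000000i. Real part: -0.032537

-0.032537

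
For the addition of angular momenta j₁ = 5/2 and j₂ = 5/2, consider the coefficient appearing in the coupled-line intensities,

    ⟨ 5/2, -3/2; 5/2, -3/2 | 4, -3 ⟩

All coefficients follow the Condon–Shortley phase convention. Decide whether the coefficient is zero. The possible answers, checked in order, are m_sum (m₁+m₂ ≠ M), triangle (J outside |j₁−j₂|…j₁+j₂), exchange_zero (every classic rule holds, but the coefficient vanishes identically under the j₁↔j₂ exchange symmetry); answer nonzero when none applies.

m-sum: m₁+m₂ = -3/2+(-3/2) = -3, M = -3  ✓
triangle: |j₁−j₂| = 0 ≤ J = 4 ≤ j₁+j₂ = 5  ✓
exchange: j₁=j₂ and m₁=m₂, and (−1)^(j₁+j₂−J) = (−1)^1 = −1 forces ⟨j₁m₁;j₂m₂|JM⟩ = −⟨j₂m₂;j₁m₁|JM⟩ = −⟨j₁m₁;j₂m₂|JM⟩ ⇒ the coefficient vanishes identically
Racah sum check: Σ_k collapses to 0 ⇒ CG = 0

exchange_zero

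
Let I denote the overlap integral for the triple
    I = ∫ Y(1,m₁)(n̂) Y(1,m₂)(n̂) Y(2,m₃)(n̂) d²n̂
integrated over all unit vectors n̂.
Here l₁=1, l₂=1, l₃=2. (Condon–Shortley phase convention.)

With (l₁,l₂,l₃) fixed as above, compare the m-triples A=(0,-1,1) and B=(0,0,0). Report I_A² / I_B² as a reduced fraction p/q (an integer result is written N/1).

Same 1,1,2: normalisation and zero-m 3j drop out of the ratio.
A: Δ: 0! 2! 2! / 5! → 1/30; sum: t=0:+1/2 = 1/2; 3j²(1 1 2; 0 -1 1) = Δ·Π!·Σ² = 1/10  (sign -1)
B: Δ: 0! 2! 2! / 5! → 1/30; sum: t=0:+1/1 = 1/1; 3j²(1 1 2; 0 0 0) = Δ·Π!·Σ² = 2/15  (sign +1)
I_A²/I_B² = (1/10)/(2/15) = 3/4

3/4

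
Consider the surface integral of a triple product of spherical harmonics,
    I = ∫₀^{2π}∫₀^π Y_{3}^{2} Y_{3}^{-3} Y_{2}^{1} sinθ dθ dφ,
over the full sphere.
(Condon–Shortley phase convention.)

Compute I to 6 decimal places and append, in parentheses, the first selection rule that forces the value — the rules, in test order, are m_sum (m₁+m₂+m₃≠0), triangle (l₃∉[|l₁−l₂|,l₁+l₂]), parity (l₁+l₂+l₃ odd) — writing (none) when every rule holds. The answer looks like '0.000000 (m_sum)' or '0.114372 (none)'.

-0.210261 (none)

Rules hold: Σm=0, L=8 even, 0≤2≤6.
N = 7·7·5 = 245
Δ = 4!·2!·2!/9! = 1/3780
Racah Σ t=1..3: t=1:−1/24 t=2:+1/4 t=3:−1/24 = 1/6
⇒ 3j(3 3 2; 0 0 0)² = 4/105, sgn +1
Racah Σ t=0..0: t=0:+1/48 = 1/48
⇒ 3j(3 3 2; 2 -3 1)² = 5/84, sgn -1
4πI² = N·(3j₀)²·(3jₘ)² = 5/9
I = -1·√(0.555556/4π) = -0.21026104
No selection rule forces the value: the integral is nonzero (none).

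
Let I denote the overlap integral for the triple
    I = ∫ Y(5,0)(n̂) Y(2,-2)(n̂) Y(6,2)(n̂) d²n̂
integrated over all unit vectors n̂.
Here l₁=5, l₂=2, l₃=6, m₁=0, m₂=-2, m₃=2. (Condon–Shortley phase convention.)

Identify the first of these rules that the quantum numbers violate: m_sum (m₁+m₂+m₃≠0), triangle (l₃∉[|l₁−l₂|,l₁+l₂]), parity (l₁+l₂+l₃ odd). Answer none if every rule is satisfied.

parity

azimuthal sum: 0 − 2 + 2 = 0  ✓
3 ≤ 6 ≤ 7 (triangle on l)  ✓
L = 5 + 2 + 6 = 13 (odd)  ✗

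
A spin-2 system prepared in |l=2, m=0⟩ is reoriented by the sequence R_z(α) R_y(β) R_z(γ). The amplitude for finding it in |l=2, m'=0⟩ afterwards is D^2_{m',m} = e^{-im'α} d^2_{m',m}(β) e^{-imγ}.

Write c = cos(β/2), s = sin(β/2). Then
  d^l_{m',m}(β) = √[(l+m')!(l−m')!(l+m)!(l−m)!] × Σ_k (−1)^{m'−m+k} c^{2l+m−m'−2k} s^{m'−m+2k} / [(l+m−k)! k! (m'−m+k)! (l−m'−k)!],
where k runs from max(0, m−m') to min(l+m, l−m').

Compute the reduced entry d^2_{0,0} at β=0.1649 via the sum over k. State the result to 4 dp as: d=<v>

d=0.9596

d^2_{0,0}(β=0.1649) via the finite sum:
With c≡cos(β/2)=0.996603 and s≡sin(β/2)=0.082357, N=[2·2·2·2]^{1/2}=4.000000
k∈{0,1,2} keeps every argument non-negative
  k=0: (−1)^0·4.0000/(4)·0.9966^4·0.0824^0 = +0.986481
  k=1: (−1)^1·4.0000/(1)·0.9966^2·0.0824^2 = -0.026946
  k=2: (−1)^2·4.0000/(4)·0.9966^0·0.0824^4 = +0.000046
d^2_{0,0}(0.1649) = +0.986481 -0.026946 +0.000046 = +0.959580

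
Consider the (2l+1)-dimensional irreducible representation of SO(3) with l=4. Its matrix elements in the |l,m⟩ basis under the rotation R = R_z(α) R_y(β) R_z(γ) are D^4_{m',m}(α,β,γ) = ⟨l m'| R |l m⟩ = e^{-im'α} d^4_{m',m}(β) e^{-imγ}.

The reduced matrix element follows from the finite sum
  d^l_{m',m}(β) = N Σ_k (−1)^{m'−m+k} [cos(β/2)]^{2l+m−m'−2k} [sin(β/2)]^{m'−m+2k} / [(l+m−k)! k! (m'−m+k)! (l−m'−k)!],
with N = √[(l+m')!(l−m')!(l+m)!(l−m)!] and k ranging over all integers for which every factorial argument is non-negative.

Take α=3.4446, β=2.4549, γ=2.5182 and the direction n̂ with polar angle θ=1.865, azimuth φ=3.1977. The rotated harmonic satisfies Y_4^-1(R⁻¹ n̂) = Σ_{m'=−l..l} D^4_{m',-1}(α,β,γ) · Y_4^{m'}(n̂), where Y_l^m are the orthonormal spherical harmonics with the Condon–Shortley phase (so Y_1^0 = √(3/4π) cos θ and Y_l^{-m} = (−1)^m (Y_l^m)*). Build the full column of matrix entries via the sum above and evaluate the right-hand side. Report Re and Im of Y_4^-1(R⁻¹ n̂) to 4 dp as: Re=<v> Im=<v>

Need the full column D^4_{m',-1} for m'=−4..4 at α=3.4446, β=2.4549, γ=2.5182.
cos(β/2)=0.336640, sin(β/2)=0.941633
d^4_{-4,-1}: single k=3 term ⇒ +0.027013;  D = -0.022466-0.014998i
d^4_{-3,-1}: k∈[2..3] ⇒ +0.010243 -0.133570 = -0.123327;  D = -0.118330-0.034749i
d^4_{-2,-1}: k∈[1..3] ⇒ +0.001957 -0.076574 +0.399412 = +0.324796;  D = -0.324747+0.005644i
d^4_{-1,-1}: k∈[0..3] ⇒ +0.000165 -0.019357 +0.302909 -0.789992 = -0.506276;  D = -0.480514+0.159443i
d^4_{0,-1}: k∈[0..3] ⇒ -0.002063 +0.096859 -0.757832 +0.988220 = +0.325185;  D = -0.264018+0.189840i
d^4_{1,-1}: k∈[0..3] ⇒ +0.012905 -0.302909 +1.184988 -0.618095 = +0.276890;  D = +0.166332-0.221363i
d^4_{2,-1}: k∈[0..2] ⇒ -0.051049 +0.599118 -0.937508 = -0.389439;  D = +0.130383-0.366965i
d^4_{3,-1}: k∈[0..1] ⇒ +0.133570 -0.627037 = -0.493466;  D = -0.018935+0.493103i
d^4_{4,-1}: single k=0 term ⇒ -0.211349;  D = -0.055278-0.203992i
Y_4^{m'}(θ=1.865,φ=3.1977) and Σ D·Y over m':
  (-0.0225-0.0150i)·(+0.3619-0.0826i)  (-0.1183-0.0347i)·(+0.3137-0.0533i)  (-0.3247+0.0056i)·(-0.1253+0.0141i)  (-0.4805+0.1594i)·(-0.3161+0.0178i)  (-0.2640+0.1898i)·(+0.0767+0.0000i)  (+0.1663-0.2214i)·(+0.3161+0.0178i)  (+0.1304-0.3670i)·(-0.1253-0.0141i)  (-0.0189+0.4931i)·(-0.3137-0.0533i)  (-0.0553-0.2040i)·(+0.3619+0.0826i)
Y_4^-1(R⁻¹ n̂) = +0.185135-0.312776i

Re=0.1851 Im=-0.3128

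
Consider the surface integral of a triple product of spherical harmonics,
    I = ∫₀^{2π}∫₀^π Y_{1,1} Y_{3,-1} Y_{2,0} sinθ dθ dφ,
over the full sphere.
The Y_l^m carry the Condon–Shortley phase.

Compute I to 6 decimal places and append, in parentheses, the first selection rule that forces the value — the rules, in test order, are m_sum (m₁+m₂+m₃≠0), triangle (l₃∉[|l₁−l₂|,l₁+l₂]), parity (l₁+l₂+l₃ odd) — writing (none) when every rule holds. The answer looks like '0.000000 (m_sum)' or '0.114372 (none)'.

m-sum 0 ✓  L=6 even ✓  2≤2≤4 ✓
Π(2lᵢ+1) = 3×7×5 = 105
triangle coeff Δ(1,3,2) = 1/105
Σ_t [1,1]: t=1:−1/4 = -1/4
(3j)²=3/35 [(1 3 2; 0 0 0)], sign=-1
Σ_t [0,0]: t=0:+1/8 = 1/8
(3j)²=2/35 [(1 3 2; 1 -1 0)], sign=+1
⇒ 4πI² = 18/35
I = (-1)√(18/35/(4π)) = -0.20230066
No selection rule forces the value: the integral is nonzero (none).

-0.202301 (none)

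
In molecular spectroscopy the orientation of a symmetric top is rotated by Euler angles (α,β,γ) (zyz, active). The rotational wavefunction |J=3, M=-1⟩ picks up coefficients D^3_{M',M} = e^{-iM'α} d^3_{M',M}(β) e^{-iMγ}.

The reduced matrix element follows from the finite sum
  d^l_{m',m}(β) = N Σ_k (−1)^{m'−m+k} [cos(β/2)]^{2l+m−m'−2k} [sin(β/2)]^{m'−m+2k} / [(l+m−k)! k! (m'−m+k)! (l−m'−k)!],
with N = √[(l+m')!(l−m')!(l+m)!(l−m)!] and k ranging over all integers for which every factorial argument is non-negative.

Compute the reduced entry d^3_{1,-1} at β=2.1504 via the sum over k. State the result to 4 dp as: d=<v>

d^3_{1,-1}(β=2.1504) via the finite sum:
c=cos(2.150400/2)=0.475556, s=sin(2.150400/2)=0.879685; N=√[24·2·2·24]=48.000000
The bounds max(0,m−m')=0 and min(l+m,l−m')=2 give 3 terms
  k=0: (−1)^2·48.0000/(8)·0.4756^4·0.8797^2 = +0.237473
  k=1: (−1)^3·48.0000/(6)·0.4756^2·0.8797^4 = -1.083436
  k=2: (−1)^4·48.0000/(48)·0.4756^0·0.8797^6 = +0.463408
d^3_{1,-1}(2.1504) = +0.237473 -1.083436 +0.463408 = -0.382555

d=-0.3826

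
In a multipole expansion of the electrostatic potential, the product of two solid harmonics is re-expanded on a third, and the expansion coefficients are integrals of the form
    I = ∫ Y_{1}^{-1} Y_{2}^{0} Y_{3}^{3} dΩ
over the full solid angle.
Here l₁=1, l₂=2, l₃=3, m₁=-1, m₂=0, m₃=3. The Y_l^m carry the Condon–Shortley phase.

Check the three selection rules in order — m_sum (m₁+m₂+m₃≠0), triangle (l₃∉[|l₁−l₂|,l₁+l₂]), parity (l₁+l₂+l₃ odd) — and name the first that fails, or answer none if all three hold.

Σmᵢ = 2  ✗
l₃∈[|l₁−l₂|,l₁+l₂]=[1,3], have l₃=3
Σlᵢ = 6 ⇒ even

m_sum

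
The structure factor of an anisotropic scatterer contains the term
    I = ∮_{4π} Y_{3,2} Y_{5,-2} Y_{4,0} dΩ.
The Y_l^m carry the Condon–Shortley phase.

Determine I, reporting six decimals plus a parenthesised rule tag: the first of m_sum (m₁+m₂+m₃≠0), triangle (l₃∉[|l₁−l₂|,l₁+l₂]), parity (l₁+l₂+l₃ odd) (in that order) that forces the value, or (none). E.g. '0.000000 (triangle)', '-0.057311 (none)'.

Rules hold: Σm=0, L=12 even, 2≤4≤8.
N = 7·11·9 = 693
Δ = 4!·2!·6!/13! = 1/180180
Racah Σ t=1..3: t=1:−1/576 t=2:+1/144 t=3:−1/576 = 1/288
⇒ 3j(3 5 4; 0 0 0)² = 20/1001, sgn +1
Racah Σ t=0..1: t=0:+1/864 t=1:−1/576 = -1/1728
⇒ 3j(3 5 4; 2 -2 0)² = 5/1287, sgn -1
4πI² = N·(3j₀)²·(3jₘ)² = 100/1859
I = -1·√(0.0537924/4π) = -0.06542675
No selection rule forces the value: the integral is nonzero (none).

-0.065427 (none)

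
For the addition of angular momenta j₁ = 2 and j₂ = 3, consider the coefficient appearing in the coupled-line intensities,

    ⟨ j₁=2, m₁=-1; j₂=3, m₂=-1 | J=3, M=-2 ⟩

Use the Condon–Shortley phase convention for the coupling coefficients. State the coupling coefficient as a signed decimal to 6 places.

triangle: 2!*2!*4!/9! = 96/362880
(j±m)!: 1!*3!*2!*4!*1!*5! = 34560
prefactor² = (2J+1)*Δ*N² = 64
  k=1: −1/(1!*1!*2!*1!*0!*3!) = -1/12
  k=2: +1/(2!*0!*1!*0!*1!*4!) = 1/48
Σ = -1/16  ⇒  CG² = 64*(-1/16)² = 1/4
CG = −√(1/4) = -0.500000

−√(1/4) ≈ -0.500000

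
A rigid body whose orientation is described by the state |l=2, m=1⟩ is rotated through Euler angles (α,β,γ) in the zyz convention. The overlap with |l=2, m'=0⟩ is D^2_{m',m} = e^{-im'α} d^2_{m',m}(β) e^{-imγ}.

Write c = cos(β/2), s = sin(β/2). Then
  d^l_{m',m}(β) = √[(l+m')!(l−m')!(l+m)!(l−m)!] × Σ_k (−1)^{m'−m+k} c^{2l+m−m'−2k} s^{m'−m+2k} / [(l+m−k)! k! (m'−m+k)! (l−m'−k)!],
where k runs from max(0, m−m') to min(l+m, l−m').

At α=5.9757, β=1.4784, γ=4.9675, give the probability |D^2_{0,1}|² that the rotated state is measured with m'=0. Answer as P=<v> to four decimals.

P=0.0127

D^2_{0,1}(5.9757,1.4784,4.9675) = e^{-i·0·5.9757}·d^2_{0,1}(1.4784)·e^{-i·1·4.9675}. Compute d first:
Half-angle: c=0.739008, s=0.673697. N=√(2·2·6·1)=4.898979
k: max(0,(1)−(0))=1 … min(2+(1),2−(0))=2
  k=1: (−1)^0·4.8990/(2)·0.7390^3·0.6737^1 = +0.666020
  k=2: (−1)^1·4.8990/(2)·0.7390^1·0.6737^3 = -0.553501
d^2_{0,1}(1.4784) = +0.666020 -0.553501 = +0.112519
|D^2_{0,1}|² = |d^2_{0,1}(β)|² = (+0.112519)² = 0.012661 (the z-rotation phases have unit modulus)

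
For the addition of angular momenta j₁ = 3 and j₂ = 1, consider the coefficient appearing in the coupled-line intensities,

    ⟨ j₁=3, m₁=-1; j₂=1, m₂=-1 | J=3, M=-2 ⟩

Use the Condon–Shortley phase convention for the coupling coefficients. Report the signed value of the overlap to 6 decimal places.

j₁+j₂−J=1  J+j₁−j₂=5  J−j₁+j₂=1  j₁+j₂+J+1=8
(j₁±m₁, j₂±m₂, J±M) = (2,4,0,2,1,5)
P² = 240
sum k=0..0:
  [0] +1/24 = 1/24
S = 1/24
C² = P²·S² = 5/12 ; C = +0.645497

+0.645497  (= +√(5/12))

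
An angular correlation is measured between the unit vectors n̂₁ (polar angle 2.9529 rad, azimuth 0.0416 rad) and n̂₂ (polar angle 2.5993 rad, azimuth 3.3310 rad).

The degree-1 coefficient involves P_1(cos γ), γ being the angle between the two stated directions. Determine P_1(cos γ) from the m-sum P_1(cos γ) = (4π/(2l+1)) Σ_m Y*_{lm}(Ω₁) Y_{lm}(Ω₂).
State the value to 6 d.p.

Summing Y*_{l m}(θ₁,φ₁)·Y_{l m}(θ₂,φ₂) over m ∈ [−1, 1]; prefactor 4π/(2·1+1) = 4.188790:
  m=-1: (0.064750, 0.002695) × (-0.175121, 0.033572) = (-0.011430, 0.001702)  (running Σ = (-0.011430, 0.001702))
  m=0: (-0.479930, -0.000000) × (-0.418502, 0.000000) = (0.200851, 0.000000)  (running Σ = (0.189422, 0.001702))
  m=1: (-0.064750, 0.002695) × (0.175121, 0.033572) = (-0.011430, -0.001702)  (running Σ = (0.177992, 0.000000))
Σ over m = (0.177992, 0.000000); ×(4π/3) → (0.745573, 0.000000). Real part: 0.745573

0.745573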